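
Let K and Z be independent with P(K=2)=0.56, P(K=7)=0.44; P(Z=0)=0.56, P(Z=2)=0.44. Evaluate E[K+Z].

5.08

E[K+Z] = Σ_k Σ_z (k+z) · P(K=k)P(Z=z)
 = 2·0.3136 + 4·0.2464 + 7·0.2464 + 9·0.1936
 = 0.6272 + 0.9856 + 1.7248 + 1.7424
 = 5.08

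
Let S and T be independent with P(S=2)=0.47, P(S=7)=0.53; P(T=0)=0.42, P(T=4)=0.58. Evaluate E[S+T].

6.97

E[S+T] = Σ_s Σ_t (s+t) · P(S=s)P(T=t)
 = 2·0.1974 + 6·0.2726 + 7·0.2226 + 11·0.3074
 = 0.3948 + 1.6356 + 1.5582 + 3.3814
 = 6.97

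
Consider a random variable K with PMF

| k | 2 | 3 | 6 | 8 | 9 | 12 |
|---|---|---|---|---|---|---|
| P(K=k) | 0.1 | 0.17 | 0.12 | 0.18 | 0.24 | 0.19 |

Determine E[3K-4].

E[3K-4] = Σ (3k-4)·P(K=k)
 = 2·0.1 + 5·0.17 + 14·0.12 + 20·0.18 + 23·0.24 + 32·0.19
 = 0.2 + 0.85 + 1.68 + 3.6 + 5.52 + 6.08
 = 17.93

17.93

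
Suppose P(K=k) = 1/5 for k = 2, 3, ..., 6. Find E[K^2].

18

E[K^2] = Σ k^2·P(K=k)
 = 4·1/5 + 9·1/5 + 16·1/5 + 25·1/5 + 36·1/5
 = 4/5 + 9/5 + 16/5 + 5 + 36/5
 = 18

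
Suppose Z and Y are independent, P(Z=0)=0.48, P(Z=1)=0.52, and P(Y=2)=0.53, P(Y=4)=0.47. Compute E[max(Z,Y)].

E[max(Z,Y)] = Σ_z Σ_y max(z,y) · P(Z=z)P(Y=y)
 = 2·0.2544 + 4·0.2256 + 2·0.2756 + 4·0.2444
 = 0.5088 + 0.9024 + 0.5512 + 0.9776
 = 2.94

2.94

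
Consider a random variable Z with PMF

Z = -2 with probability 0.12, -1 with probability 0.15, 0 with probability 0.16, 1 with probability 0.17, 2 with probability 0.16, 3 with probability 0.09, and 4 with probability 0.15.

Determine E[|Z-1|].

E[|Z-1|] = Σ |z-1|·P(Z=z)
 = 3·0.12 + 2·0.15 + 1·0.16 + 0·0.17 + 1·0.16 + 2·0.09 + 3·0.15
 = 0.36 + 0.3 + 0.16 + 0 + 0.16 + 0.18 + 0.45
 = 1.61

1.61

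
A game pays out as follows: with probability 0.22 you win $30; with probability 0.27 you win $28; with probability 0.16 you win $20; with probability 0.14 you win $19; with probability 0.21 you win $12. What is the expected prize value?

E[payout] = 30·0.22 + 28·0.27 + 20·0.16 + 19·0.14 + 12·0.21
 = 6.6 + 7.56 + 3.2 + 2.66 + 2.52
 = 22.54

22.54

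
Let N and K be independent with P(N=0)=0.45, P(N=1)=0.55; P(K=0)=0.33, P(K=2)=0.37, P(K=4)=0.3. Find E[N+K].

E[N+K] = Σ_n Σ_k (n+k) · P(N=n)P(K=k)
 = 0·0.1485 + 2·0.1665 + 4·0.135 + 1·0.1815 + 3·0.2035 + 5·0.165
 = 0 + 0.333 + 0.54 + 0.1815 + 0.6105 + 0.825
 = 2.49

2.49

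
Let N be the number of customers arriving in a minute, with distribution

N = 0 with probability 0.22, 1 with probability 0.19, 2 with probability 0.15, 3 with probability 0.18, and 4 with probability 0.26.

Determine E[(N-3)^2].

3.15

E[(N-3)^2] = Σ (n-3)^2·P(N=n)
 = 9·0.22 + 4·0.19 + 1·0.15 + 0·0.18 + 1·0.26
 = 1.98 + 0.76 + 0.15 + 0 + 0.26
 = 3.15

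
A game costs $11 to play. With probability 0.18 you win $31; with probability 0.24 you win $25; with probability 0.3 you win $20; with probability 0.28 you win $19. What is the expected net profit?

E[payout] = 31·0.18 + 25·0.24 + 20·0.3 + 19·0.28
 = 5.58 + 6 + 6 + 5.32
 = 22.9
Net = 22.9 - 11 = 11.9

11.9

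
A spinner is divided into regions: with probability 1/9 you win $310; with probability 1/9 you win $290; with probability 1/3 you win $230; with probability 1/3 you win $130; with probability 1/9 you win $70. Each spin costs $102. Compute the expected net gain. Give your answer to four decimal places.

E[payout] = 310·1/9 + 290·1/9 + 230·1/3 + 130·1/3 + 70·1/9
 = 310/9 + 290/9 + 230/3 + 130/3 + 70/9
 = 1750/9
Net = 1750/9 - 102 = 832/9

92.4444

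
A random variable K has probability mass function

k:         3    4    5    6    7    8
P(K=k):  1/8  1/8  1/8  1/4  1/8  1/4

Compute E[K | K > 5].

7

P(K > 5) = 1/4 + 1/8 + 1/4 = 5/8.
E[K | K > 5] = [6·1/4 + 7·1/8 + 8·1/4] / (5/8)
 = 35/8 / (5/8)
 = 7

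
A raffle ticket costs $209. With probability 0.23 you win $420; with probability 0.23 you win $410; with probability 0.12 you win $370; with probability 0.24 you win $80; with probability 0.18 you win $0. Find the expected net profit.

45.5

E[payout] = 420·0.23 + 410·0.23 + 370·0.12 + 80·0.24 + 0·0.18
 = 96.6 + 94.3 + 44.4 + 19.2 + 0
 = 254.5
Net = 254.5 - 209 = 45.5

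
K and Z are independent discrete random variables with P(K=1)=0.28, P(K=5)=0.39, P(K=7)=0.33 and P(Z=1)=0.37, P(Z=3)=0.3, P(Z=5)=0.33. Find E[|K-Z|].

E[|K-Z|] = Σ_k Σ_z |k-z| · P(K=k)P(Z=z)
 = 0·0.1036 + 2·0.084 + 4·0.0924 + 4·0.1443 + 2·0.117 + 0·0.1287 + 6·0.1221 + 4·0.099 + 2·0.1089
 = 0 + 0.168 + 0.3696 + 0.5772 + 0.234 + 0 + 0.7326 + 0.396 + 0.2178
 = 2.6952

2.6952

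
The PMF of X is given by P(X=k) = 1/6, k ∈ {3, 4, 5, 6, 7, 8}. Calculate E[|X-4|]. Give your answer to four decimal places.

1.8333

E[|X-4|] = Σ |x-4|·P(X=x)
 = 1·1/6 + 0·1/6 + 1·1/6 + 2·1/6 + 3·1/6 + 4·1/6
 = 1/6 + 0 + 1/6 + 1/3 + 1/2 + 2/3
 = 11/6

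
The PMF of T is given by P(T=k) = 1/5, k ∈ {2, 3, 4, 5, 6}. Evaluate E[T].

E[T] = Σ t·P(T=t)
 = 2·1/5 + 3·1/5 + 4·1/5 + 5·1/5 + 6·1/5
 = 2/5 + 3/5 + 4/5 + 1 + 6/5
 = 4

4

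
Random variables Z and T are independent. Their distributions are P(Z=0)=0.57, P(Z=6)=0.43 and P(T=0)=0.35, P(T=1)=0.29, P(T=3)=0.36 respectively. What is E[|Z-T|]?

2.7718

E[|Z-T|] = Σ_z Σ_t |z-t| · P(Z=z)P(T=t)
 = 0·0.1995 + 1·0.1653 + 3·0.2052 + 6·0.1505 + 5·0.1247 + 3·0.1548
 = 0 + 0.1653 + 0.6156 + 0.903 + 0.6235 + 0.4644
 = 2.7718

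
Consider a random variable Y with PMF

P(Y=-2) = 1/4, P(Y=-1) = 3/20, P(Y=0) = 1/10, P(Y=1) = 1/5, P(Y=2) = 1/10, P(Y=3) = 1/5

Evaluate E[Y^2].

E[Y^2] = Σ y^2·P(Y=y)
 = 4·1/4 + 1·3/20 + 0·1/10 + 1·1/5 + 4·1/10 + 9·1/5
 = 1 + 3/20 + 0 + 1/5 + 2/5 + 9/5
 = 71/20

3.55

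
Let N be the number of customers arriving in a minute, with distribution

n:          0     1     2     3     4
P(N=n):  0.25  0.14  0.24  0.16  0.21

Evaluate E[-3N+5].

-0.82

E[-3N+5] = Σ (-3n+5)·P(N=n)
 = 5·0.25 + 2·0.14 + (-1)·0.24 + (-4)·0.16 + (-7)·0.21
 = 1.25 + 0.28 + (-0.24) + (-0.64) + (-1.47)
 = -0.82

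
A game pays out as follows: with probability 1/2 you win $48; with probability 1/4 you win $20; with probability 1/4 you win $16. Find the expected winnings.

E[payout] = 48·1/2 + 20·1/4 + 16·1/4
 = 24 + 5 + 4
 = 33

33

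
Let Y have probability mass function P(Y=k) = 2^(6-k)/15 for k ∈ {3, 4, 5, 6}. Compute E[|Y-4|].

0.8

E[|Y-4|] = Σ |y-4|·P(Y=y)
 = 1·8/15 + 0·4/15 + 1·2/15 + 2·1/15
 = 8/15 + 0 + 2/15 + 2/15
 = 4/5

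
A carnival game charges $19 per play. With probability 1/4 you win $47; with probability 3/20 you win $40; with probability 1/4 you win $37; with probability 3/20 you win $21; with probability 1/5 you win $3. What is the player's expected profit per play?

E[payout] = 47·1/4 + 40·3/20 + 37·1/4 + 21·3/20 + 3·1/5
 = 47/4 + 6 + 37/4 + 63/20 + 3/5
 = 123/4
Net = 123/4 - 19 = 47/4

11.75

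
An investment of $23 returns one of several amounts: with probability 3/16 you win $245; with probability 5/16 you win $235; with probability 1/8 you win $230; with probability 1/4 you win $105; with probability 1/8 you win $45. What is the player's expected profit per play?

157

E[payout] = 245·3/16 + 235·5/16 + 230·1/8 + 105·1/4 + 45·1/8
 = 735/16 + 1175/16 + 115/4 + 105/4 + 45/8
 = 180
Net = 180 - 23 = 157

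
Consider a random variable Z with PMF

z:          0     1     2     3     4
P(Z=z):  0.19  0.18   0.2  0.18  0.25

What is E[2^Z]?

E[2^Z] = Σ 2^z·P(Z=z)
 = 1·0.19 + 2·0.18 + 4·0.2 + 8·0.18 + 16·0.25
 = 0.19 + 0.36 + 0.8 + 1.44 + 4
 = 6.79

6.79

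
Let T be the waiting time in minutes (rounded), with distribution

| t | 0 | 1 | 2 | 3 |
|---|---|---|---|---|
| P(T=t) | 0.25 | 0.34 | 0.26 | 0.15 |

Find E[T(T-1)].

1.42

E[T(T-1)] = Σ t(t-1)·P(T=t)
 = 0·0.25 + 0·0.34 + 2·0.26 + 6·0.15
 = 0 + 0 + 0.52 + 0.9
 = 1.42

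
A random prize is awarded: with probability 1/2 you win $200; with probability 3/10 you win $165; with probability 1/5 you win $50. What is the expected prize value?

159.5

E[payout] = 200·1/2 + 165·3/10 + 50·1/5
 = 100 + 99/2 + 10
 = 319/2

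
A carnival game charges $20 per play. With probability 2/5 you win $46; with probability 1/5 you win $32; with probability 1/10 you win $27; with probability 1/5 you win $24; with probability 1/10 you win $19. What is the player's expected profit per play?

E[payout] = 46·2/5 + 32·1/5 + 27·1/10 + 24·1/5 + 19·1/10
 = 92/5 + 32/5 + 27/10 + 24/5 + 19/10
 = 171/5
Net = 171/5 - 20 = 71/5

14.2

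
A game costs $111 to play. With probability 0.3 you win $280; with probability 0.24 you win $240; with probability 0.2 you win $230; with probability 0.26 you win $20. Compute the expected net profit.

E[payout] = 280·0.3 + 240·0.24 + 230·0.2 + 20·0.26
 = 84 + 57.6 + 46 + 5.2
 = 192.8
Net = 192.8 - 111 = 81.8

81.8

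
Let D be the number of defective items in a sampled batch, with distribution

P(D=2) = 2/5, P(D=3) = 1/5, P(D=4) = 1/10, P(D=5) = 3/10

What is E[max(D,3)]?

3.7

E[max(D,3)] = Σ max(d,3)·P(D=d)
 = 3·2/5 + 3·1/5 + 4·1/10 + 5·3/10
 = 6/5 + 3/5 + 2/5 + 3/2
 = 37/10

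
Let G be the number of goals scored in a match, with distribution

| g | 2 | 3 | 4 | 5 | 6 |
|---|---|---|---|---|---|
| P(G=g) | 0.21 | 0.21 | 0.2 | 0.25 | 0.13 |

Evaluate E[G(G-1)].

12.98

E[G(G-1)] = Σ g(g-1)·P(G=g)
 = 2·0.21 + 6·0.21 + 12·0.2 + 20·0.25 + 30·0.13
 = 0.42 + 1.26 + 2.4 + 5 + 3.9
 = 12.98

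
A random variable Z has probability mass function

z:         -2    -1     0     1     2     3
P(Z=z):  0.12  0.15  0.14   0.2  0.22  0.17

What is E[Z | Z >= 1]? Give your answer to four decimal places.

1.9492

P(Z >= 1) = 0.2 + 0.22 + 0.17 = 0.59.
E[Z | Z >= 1] = [1·0.2 + 2·0.22 + 3·0.17] / 0.59
 = 1.15 / 0.59
 = 115/59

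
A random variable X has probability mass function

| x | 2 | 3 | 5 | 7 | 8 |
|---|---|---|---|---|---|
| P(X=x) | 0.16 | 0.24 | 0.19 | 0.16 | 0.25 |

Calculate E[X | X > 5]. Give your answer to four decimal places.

P(X > 5) = 0.16 + 0.25 = 0.41.
E[X | X > 5] = [7·0.16 + 8·0.25] / 0.41
 = 3.12 / 0.41
 = 312/41

7.6098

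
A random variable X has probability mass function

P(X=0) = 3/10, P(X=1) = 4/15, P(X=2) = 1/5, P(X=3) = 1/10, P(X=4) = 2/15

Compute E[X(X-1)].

2.6

E[X(X-1)] = Σ x(x-1)·P(X=x)
 = 0·3/10 + 0·4/15 + 2·1/5 + 6·1/10 + 12·2/15
 = 0 + 0 + 2/5 + 3/5 + 8/5
 = 13/5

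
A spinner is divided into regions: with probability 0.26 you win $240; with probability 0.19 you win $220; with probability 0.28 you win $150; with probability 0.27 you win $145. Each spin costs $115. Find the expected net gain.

70.35

E[payout] = 240·0.26 + 220·0.19 + 150·0.28 + 145·0.27
 = 62.4 + 41.8 + 42 + 39.15
 = 185.35
Net = 185.35 - 115 = 70.35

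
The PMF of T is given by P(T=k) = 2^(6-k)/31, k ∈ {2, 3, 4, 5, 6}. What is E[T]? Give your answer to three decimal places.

2.839

E[T] = Σ t·P(T=t)
 = 2·16/31 + 3·8/31 + 4·4/31 + 5·2/31 + 6·1/31
 = 32/31 + 24/31 + 16/31 + 10/31 + 6/31
 = 88/31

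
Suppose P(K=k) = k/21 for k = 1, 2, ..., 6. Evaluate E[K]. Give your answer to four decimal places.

4.3333

E[K] = Σ k·P(K=k)
 = 1·1/21 + 2·2/21 + 3·1/7 + 4·4/21 + 5·5/21 + 6·2/7
 = 1/21 + 4/21 + 3/7 + 16/21 + 25/21 + 12/7
 = 13/3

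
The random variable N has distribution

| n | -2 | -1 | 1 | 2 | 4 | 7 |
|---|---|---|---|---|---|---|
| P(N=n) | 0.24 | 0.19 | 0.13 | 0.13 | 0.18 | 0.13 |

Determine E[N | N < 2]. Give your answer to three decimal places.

-0.964

P(N < 2) = 0.24 + 0.19 + 0.13 = 0.56.
E[N | N < 2] = [(-2)·0.24 + (-1)·0.19 + 1·0.13] / 0.56
 = -0.54 / 0.56
 = -27/28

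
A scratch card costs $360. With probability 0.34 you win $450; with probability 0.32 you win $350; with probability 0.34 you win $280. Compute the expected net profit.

E[payout] = 450·0.34 + 350·0.32 + 280·0.34
 = 153 + 112 + 95.2
 = 360.2
Net = 360.2 - 360 = 0.2

0.2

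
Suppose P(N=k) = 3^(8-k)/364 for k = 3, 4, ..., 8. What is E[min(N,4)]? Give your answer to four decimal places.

3.3324

E[min(N,4)] = Σ min(n,4)·P(N=n)
 = 3·243/364 + 4·81/364 + 4·27/364 + 4·9/364 + 4·3/364 + 4·1/364
 = 729/364 + 81/91 + 27/91 + 9/91 + 3/91 + 1/91
 = 1213/364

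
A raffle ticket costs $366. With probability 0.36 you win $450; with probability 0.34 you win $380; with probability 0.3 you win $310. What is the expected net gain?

E[payout] = 450·0.36 + 380·0.34 + 310·0.3
 = 162 + 129.2 + 93
 = 384.2
Net = 384.2 - 366 = 18.2

18.2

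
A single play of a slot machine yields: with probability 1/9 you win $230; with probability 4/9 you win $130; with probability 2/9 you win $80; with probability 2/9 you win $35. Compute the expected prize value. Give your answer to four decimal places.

E[payout] = 230·1/9 + 130·4/9 + 80·2/9 + 35·2/9
 = 230/9 + 520/9 + 160/9 + 70/9
 = 980/9

108.8889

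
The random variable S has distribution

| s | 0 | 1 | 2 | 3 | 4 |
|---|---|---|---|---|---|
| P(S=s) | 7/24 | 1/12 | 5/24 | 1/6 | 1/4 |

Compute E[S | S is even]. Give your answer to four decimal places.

1.8889

P(S is even) = 7/24 + 5/24 + 1/4 = 3/4.
E[S | S is even] = [0·7/24 + 2·5/24 + 4·1/4] / (3/4)
 = 17/12 / (3/4)
 = 17/9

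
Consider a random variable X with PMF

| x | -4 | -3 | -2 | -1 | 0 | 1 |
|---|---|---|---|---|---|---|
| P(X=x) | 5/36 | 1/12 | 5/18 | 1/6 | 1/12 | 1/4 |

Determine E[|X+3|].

E[|X+3|] = Σ |x+3|·P(X=x)
 = 1·5/36 + 0·1/12 + 1·5/18 + 2·1/6 + 3·1/12 + 4·1/4
 = 5/36 + 0 + 5/18 + 1/3 + 1/4 + 1
 = 2

2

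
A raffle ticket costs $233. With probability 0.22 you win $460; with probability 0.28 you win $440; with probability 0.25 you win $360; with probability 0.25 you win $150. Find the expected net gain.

E[payout] = 460·0.22 + 440·0.28 + 360·0.25 + 150·0.25
 = 101.2 + 123.2 + 90 + 37.5
 = 351.9
Net = 351.9 - 233 = 118.9

118.9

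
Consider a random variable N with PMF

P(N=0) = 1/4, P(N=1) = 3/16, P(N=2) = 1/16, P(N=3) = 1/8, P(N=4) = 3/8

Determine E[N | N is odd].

P(N is odd) = 3/16 + 1/8 = 5/16.
E[N | N is odd] = [1·3/16 + 3·1/8] / (5/16)
 = 9/16 / (5/16)
 = 9/5

1.8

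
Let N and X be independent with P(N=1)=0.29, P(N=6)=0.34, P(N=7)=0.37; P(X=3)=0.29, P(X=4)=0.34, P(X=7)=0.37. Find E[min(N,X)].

E[min(N,X)] = Σ_n Σ_x min(n,x) · P(N=n)P(X=x)
 = 1·0.0841 + 1·0.0986 + 1·0.1073 + 3·0.0986 + 4·0.1156 + 6·0.1258 + 3·0.1073 + 4·0.1258 + 7·0.1369
 = 0.0841 + 0.0986 + 0.1073 + 0.2958 + 0.4624 + 0.7548 + 0.3219 + 0.5032 + 0.9583
 = 3.5864

3.5864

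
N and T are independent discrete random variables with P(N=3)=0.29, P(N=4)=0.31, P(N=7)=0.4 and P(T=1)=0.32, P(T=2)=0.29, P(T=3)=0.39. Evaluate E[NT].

10.1637

E[NT] = Σ_n Σ_t nt · P(N=n)P(T=t)
 = 3·0.0928 + 6·0.0841 + 9·0.1131 + 4·0.0992 + 8·0.0899 + 12·0.1209 + 7·0.128 + 14·0.116 + 21·0.156
 = 0.2784 + 0.5046 + 1.0179 + 0.3968 + 0.7192 + 1.4508 + 0.896 + 1.624 + 3.276
 = 10.1637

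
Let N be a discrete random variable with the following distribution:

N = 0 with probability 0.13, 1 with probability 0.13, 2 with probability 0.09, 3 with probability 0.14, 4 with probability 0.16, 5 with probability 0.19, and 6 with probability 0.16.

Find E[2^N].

20.75

E[2^N] = Σ 2^n·P(N=n)
 = 1·0.13 + 2·0.13 + 4·0.09 + 8·0.14 + 16·0.16 + 32·0.19 + 64·0.16
 = 0.13 + 0.26 + 0.36 + 1.12 + 2.56 + 6.08 + 10.24
 = 20.75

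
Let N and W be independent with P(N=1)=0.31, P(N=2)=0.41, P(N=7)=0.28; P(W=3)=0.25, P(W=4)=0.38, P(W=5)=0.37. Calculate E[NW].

12.7308

E[NW] = Σ_n Σ_w nw · P(N=n)P(W=w)
 = 3·0.0775 + 4·0.1178 + 5·0.1147 + 6·0.1025 + 8·0.1558 + 10·0.1517 + 21·0.07 + 28·0.1064 + 35·0.1036
 = 0.2325 + 0.4712 + 0.5735 + 0.615 + 1.2464 + 1.517 + 1.47 + 2.9792 + 3.626
 = 12.7308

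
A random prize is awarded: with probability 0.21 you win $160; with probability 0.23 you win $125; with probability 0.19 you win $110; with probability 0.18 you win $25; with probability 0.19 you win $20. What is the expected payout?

E[payout] = 160·0.21 + 125·0.23 + 110·0.19 + 25·0.18 + 20·0.19
 = 33.6 + 28.75 + 20.9 + 4.5 + 3.8
 = 91.55

91.55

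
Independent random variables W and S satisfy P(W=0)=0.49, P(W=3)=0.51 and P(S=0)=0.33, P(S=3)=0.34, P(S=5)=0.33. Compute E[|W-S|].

2.1498

E[|W-S|] = Σ_w Σ_s |w-s| · P(W=w)P(S=s)
 = 0·0.1617 + 3·0.1666 + 5·0.1617 + 3·0.1683 + 0·0.1734 + 2·0.1683
 = 0 + 0.4998 + 0.8085 + 0.5049 + 0 + 0.3366
 = 2.1498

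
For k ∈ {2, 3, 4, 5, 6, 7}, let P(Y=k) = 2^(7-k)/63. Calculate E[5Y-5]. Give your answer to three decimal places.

9.524

E[5Y-5] = Σ (5y-5)·P(Y=y)
 = 5·32/63 + 10·16/63 + 15·8/63 + 20·4/63 + 25·2/63 + 30·1/63
 = 160/63 + 160/63 + 40/21 + 80/63 + 50/63 + 10/21
 = 200/21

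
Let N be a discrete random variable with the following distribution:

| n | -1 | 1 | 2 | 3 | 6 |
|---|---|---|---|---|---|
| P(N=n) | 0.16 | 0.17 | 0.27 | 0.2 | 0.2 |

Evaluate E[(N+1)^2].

16.11

E[(N+1)^2] = Σ (n+1)^2·P(N=n)
 = 0·0.16 + 4·0.17 + 9·0.27 + 16·0.2 + 49·0.2
 = 0 + 0.68 + 2.43 + 3.2 + 9.8
 = 16.11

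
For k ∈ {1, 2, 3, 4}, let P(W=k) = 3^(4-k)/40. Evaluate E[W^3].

6.1

E[W^3] = Σ w^3·P(W=w)
 = 1·27/40 + 8·9/40 + 27·3/40 + 64·1/40
 = 27/40 + 9/5 + 81/40 + 8/5
 = 61/10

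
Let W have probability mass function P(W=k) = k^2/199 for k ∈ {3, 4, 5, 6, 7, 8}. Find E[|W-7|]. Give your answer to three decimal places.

1.176

E[|W-7|] = Σ |w-7|·P(W=w)
 = 4·9/199 + 3·16/199 + 2·25/199 + 1·36/199 + 0·49/199 + 1·64/199
 = 36/199 + 48/199 + 50/199 + 36/199 + 0 + 64/199
 = 234/199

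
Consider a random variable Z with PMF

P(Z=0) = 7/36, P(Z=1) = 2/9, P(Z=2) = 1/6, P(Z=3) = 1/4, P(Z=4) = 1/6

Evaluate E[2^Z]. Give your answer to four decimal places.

5.9722

E[2^Z] = Σ 2^z·P(Z=z)
 = 1·7/36 + 2·2/9 + 4·1/6 + 8·1/4 + 16·1/6
 = 7/36 + 4/9 + 2/3 + 2 + 8/3
 = 215/36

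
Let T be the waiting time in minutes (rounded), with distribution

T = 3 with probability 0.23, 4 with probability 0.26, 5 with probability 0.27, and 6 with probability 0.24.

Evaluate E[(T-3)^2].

E[(T-3)^2] = Σ (t-3)^2·P(T=t)
 = 0·0.23 + 1·0.26 + 4·0.27 + 9·0.24
 = 0 + 0.26 + 1.08 + 2.16
 = 3.5

3.5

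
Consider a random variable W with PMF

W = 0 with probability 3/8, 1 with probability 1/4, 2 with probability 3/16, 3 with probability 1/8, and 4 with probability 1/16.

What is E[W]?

1.25

E[W] = Σ w·P(W=w)
 = 0·3/8 + 1·1/4 + 2·3/16 + 3·1/8 + 4·1/16
 = 0 + 1/4 + 3/8 + 3/8 + 1/4
 = 5/4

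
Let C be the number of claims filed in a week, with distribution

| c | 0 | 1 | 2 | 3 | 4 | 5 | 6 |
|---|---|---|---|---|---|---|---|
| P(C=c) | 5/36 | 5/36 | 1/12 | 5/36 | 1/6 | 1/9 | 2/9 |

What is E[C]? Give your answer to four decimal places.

E[C] = Σ c·P(C=c)
 = 0·5/36 + 1·5/36 + 2·1/12 + 3·5/36 + 4·1/6 + 5·1/9 + 6·2/9
 = 0 + 5/36 + 1/6 + 5/12 + 2/3 + 5/9 + 4/3
 = 59/18

3.2778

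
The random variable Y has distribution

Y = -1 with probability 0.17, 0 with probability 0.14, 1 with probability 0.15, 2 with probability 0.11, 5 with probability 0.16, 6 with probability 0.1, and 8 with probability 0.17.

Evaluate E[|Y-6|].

E[|Y-6|] = Σ |y-6|·P(Y=y)
 = 7·0.17 + 6·0.14 + 5·0.15 + 4·0.11 + 1·0.16 + 0·0.1 + 2·0.17
 = 1.19 + 0.84 + 0.75 + 0.44 + 0.16 + 0 + 0.34
 = 3.72

3.72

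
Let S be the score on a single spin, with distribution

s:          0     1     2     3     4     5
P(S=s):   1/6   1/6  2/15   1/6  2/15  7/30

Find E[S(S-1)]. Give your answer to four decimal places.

E[S(S-1)] = Σ s(s-1)·P(S=s)
 = 0·1/6 + 0·1/6 + 2·2/15 + 6·1/6 + 12·2/15 + 20·7/30
 = 0 + 0 + 4/15 + 1 + 8/5 + 14/3
 = 113/15

7.5333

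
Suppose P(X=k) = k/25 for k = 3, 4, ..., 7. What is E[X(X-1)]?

E[X(X-1)] = Σ x(x-1)·P(X=x)
 = 6·3/25 + 12·4/25 + 20·1/5 + 30·6/25 + 42·7/25
 = 18/25 + 48/25 + 4 + 36/5 + 294/25
 = 128/5

25.6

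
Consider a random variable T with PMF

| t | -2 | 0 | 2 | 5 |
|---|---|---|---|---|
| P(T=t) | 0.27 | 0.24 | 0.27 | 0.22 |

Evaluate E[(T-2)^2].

7.26

E[(T-2)^2] = Σ (t-2)^2·P(T=t)
 = 16·0.27 + 4·0.24 + 0·0.27 + 9·0.22
 = 4.32 + 0.96 + 0 + 1.98
 = 7.26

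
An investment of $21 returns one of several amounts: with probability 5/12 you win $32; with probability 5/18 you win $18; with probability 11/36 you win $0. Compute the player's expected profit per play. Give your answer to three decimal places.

-2.667

E[payout] = 32·5/12 + 18·5/18 + 0·11/36
 = 40/3 + 5 + 0
 = 55/3
Net = 55/3 - 21 = -8/3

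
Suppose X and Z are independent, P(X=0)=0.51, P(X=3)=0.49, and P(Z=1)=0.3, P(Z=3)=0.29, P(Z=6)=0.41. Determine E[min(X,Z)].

E[min(X,Z)] = Σ_x Σ_z min(x,z) · P(X=x)P(Z=z)
 = 0·0.153 + 0·0.1479 + 0·0.2091 + 1·0.147 + 3·0.1421 + 3·0.2009
 = 0 + 0 + 0 + 0.147 + 0.4263 + 0.6027
 = 1.176

1.176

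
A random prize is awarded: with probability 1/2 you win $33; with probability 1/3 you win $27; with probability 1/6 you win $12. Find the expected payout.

27.5

E[payout] = 33·1/2 + 27·1/3 + 12·1/6
 = 33/2 + 9 + 2
 = 55/2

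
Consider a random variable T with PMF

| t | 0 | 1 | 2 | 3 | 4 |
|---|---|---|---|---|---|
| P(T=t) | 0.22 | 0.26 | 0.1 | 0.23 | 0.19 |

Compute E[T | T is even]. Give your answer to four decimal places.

P(T is even) = 0.22 + 0.1 + 0.19 = 0.51.
E[T | T is even] = [0·0.22 + 2·0.1 + 4·0.19] / 0.51
 = 0.96 / 0.51
 = 32/17

1.8824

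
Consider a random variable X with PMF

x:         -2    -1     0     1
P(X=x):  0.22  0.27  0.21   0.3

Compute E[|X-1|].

1.41

E[|X-1|] = Σ |x-1|·P(X=x)
 = 3·0.22 + 2·0.27 + 1·0.21 + 0·0.3
 = 0.66 + 0.54 + 0.21 + 0
 = 1.41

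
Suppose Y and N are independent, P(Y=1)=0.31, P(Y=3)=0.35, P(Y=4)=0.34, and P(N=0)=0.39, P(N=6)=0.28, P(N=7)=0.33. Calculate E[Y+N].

E[Y+N] = Σ_y Σ_n (y+n) · P(Y=y)P(N=n)
 = 1·0.1209 + 7·0.0868 + 8·0.1023 + 3·0.1365 + 9·0.098 + 10·0.1155 + 4·0.1326 + 10·0.0952 + 11·0.1122
 = 0.1209 + 0.6076 + 0.8184 + 0.4095 + 0.882 + 1.155 + 0.5304 + 0.952 + 1.2342
 = 6.71

6.71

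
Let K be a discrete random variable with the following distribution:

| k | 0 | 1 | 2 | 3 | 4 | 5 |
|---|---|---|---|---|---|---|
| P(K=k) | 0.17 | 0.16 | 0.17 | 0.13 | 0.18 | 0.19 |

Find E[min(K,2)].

E[min(K,2)] = Σ min(k,2)·P(K=k)
 = 0·0.17 + 1·0.16 + 2·0.17 + 2·0.13 + 2·0.18 + 2·0.19
 = 0 + 0.16 + 0.34 + 0.26 + 0.36 + 0.38
 = 1.5

1.5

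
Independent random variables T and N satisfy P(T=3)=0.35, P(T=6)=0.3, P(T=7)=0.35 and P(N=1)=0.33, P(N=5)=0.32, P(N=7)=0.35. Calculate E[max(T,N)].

E[max(T,N)] = Σ_t Σ_n max(t,n) · P(T=t)P(N=n)
 = 3·0.1155 + 5·0.112 + 7·0.1225 + 6·0.099 + 6·0.096 + 7·0.105 + 7·0.1155 + 7·0.112 + 7·0.1225
 = 0.3465 + 0.56 + 0.8575 + 0.594 + 0.576 + 0.735 + 0.8085 + 0.784 + 0.8575
 = 6.119

6.119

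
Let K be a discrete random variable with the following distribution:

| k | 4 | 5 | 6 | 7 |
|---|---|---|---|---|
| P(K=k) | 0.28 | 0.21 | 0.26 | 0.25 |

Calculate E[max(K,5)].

5.76

E[max(K,5)] = Σ max(k,5)·P(K=k)
 = 5·0.28 + 5·0.21 + 6·0.26 + 7·0.25
 = 1.4 + 1.05 + 1.56 + 1.75
 = 5.76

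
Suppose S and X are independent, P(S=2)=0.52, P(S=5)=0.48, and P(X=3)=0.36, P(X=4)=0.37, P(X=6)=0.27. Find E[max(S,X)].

4.7032

E[max(S,X)] = Σ_s Σ_x max(s,x) · P(S=s)P(X=x)
 = 3·0.1872 + 4·0.1924 + 6·0.1404 + 5·0.1728 + 5·0.1776 + 6·0.1296
 = 0.5616 + 0.7696 + 0.8424 + 0.864 + 0.888 + 0.7776
 = 4.7032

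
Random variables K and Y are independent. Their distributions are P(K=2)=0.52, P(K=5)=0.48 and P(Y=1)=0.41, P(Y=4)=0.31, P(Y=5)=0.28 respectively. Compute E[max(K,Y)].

4.1992

E[max(K,Y)] = Σ_k Σ_y max(k,y) · P(K=k)P(Y=y)
 = 2·0.2132 + 4·0.1612 + 5·0.1456 + 5·0.1968 + 5·0.1488 + 5·0.1344
 = 0.4264 + 0.6448 + 0.728 + 0.984 + 0.744 + 0.672
 = 4.1992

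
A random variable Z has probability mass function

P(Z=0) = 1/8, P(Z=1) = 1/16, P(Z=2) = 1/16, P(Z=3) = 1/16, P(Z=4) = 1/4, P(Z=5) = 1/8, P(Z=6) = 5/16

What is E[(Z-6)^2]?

E[(Z-6)^2] = Σ (z-6)^2·P(Z=z)
 = 36·1/8 + 25·1/16 + 16·1/16 + 9·1/16 + 4·1/4 + 1·1/8 + 0·5/16
 = 9/2 + 25/16 + 1 + 9/16 + 1 + 1/8 + 0
 = 35/4

8.75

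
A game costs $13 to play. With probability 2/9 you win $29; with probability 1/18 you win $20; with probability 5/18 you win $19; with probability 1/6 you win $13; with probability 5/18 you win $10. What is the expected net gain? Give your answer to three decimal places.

4.778

E[payout] = 29·2/9 + 20·1/18 + 19·5/18 + 13·1/6 + 10·5/18
 = 58/9 + 10/9 + 95/18 + 13/6 + 25/9
 = 160/9
Net = 160/9 - 13 = 43/9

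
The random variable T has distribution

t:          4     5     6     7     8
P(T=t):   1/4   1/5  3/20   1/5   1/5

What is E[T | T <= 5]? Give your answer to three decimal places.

P(T <= 5) = 1/4 + 1/5 = 9/20.
E[T | T <= 5] = [4·1/4 + 5·1/5] / (9/20)
 = 2 / (9/20)
 = 40/9

4.444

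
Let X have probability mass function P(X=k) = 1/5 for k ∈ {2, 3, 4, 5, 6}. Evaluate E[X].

4

E[X] = Σ x·P(X=x)
 = 2·1/5 + 3·1/5 + 4·1/5 + 5·1/5 + 6·1/5
 = 2/5 + 3/5 + 4/5 + 1 + 6/5
 = 4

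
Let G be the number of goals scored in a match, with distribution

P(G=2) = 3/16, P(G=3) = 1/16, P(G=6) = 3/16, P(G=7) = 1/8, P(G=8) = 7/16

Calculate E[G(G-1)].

36.125

E[G(G-1)] = Σ g(g-1)·P(G=g)
 = 2·3/16 + 6·1/16 + 30·3/16 + 42·1/8 + 56·7/16
 = 3/8 + 3/8 + 45/8 + 21/4 + 49/2
 = 289/8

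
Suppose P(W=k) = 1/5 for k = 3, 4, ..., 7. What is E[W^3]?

E[W^3] = Σ w^3·P(W=w)
 = 27·1/5 + 64·1/5 + 125·1/5 + 216·1/5 + 343·1/5
 = 27/5 + 64/5 + 25 + 216/5 + 343/5
 = 155

155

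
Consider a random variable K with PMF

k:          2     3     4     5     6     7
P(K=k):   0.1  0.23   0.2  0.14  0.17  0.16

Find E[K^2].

23.13

E[K^2] = Σ k^2·P(K=k)
 = 4·0.1 + 9·0.23 + 16·0.2 + 25·0.14 + 36·0.17 + 49·0.16
 = 0.4 + 2.07 + 3.2 + 3.5 + 6.12 + 7.84
 = 23.13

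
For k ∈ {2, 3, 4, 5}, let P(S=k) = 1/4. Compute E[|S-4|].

1

E[|S-4|] = Σ |s-4|·P(S=s)
 = 2·1/4 + 1·1/4 + 0·1/4 + 1·1/4
 = 1/2 + 1/4 + 0 + 1/4
 = 1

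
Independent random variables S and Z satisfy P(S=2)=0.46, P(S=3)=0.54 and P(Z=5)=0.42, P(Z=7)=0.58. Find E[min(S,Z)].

E[min(S,Z)] = Σ_s Σ_z min(s,z) · P(S=s)P(Z=z)
 = 2·0.1932 + 2·0.2668 + 3·0.2268 + 3·0.3132
 = 0.3864 + 0.5336 + 0.6804 + 0.9396
 = 2.54

2.54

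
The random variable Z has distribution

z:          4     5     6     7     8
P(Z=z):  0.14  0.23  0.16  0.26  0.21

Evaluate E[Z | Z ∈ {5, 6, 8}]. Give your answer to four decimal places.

6.3167

P(Z ∈ {5, 6, 8}) = 0.23 + 0.16 + 0.21 = 0.6.
E[Z | Z ∈ {5, 6, 8}] = [5·0.23 + 6·0.16 + 8·0.21] / 0.6
 = 3.79 / 0.6
 = 379/60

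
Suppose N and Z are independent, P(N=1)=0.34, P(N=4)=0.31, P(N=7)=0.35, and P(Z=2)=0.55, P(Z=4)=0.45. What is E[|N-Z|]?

2.422

E[|N-Z|] = Σ_n Σ_z |n-z| · P(N=n)P(Z=z)
 = 1·0.187 + 3·0.153 + 2·0.1705 + 0·0.1395 + 5·0.1925 + 3·0.1575
 = 0.187 + 0.459 + 0.341 + 0 + 0.9625 + 0.4725
 = 2.422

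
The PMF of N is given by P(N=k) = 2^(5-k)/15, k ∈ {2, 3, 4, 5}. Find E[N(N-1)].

5.6

E[N(N-1)] = Σ n(n-1)·P(N=n)
 = 2·8/15 + 6·4/15 + 12·2/15 + 20·1/15
 = 16/15 + 8/5 + 8/5 + 4/3
 = 28/5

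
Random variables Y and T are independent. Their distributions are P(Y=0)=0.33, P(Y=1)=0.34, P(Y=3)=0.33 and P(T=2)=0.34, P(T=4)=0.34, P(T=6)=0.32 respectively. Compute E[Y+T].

E[Y+T] = Σ_y Σ_t (y+t) · P(Y=y)P(T=t)
 = 2·0.1122 + 4·0.1122 + 6·0.1056 + 3·0.1156 + 5·0.1156 + 7·0.1088 + 5·0.1122 + 7·0.1122 + 9·0.1056
 = 0.2244 + 0.4488 + 0.6336 + 0.3468 + 0.578 + 0.7616 + 0.561 + 0.7854 + 0.9504
 = 5.29

5.29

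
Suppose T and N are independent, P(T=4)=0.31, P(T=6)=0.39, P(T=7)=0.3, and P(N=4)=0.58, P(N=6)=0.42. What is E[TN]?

27.4912

E[TN] = Σ_t Σ_n tn · P(T=t)P(N=n)
 = 16·0.1798 + 24·0.1302 + 24·0.2262 + 36·0.1638 + 28·0.174 + 42·0.126
 = 2.8768 + 3.1248 + 5.4288 + 5.8968 + 4.872 + 5.292
 = 27.4912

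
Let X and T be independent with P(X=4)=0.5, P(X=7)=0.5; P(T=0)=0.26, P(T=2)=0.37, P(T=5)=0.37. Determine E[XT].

E[XT] = Σ_x Σ_t xt · P(X=x)P(T=t)
 = 0·0.13 + 8·0.185 + 20·0.185 + 0·0.13 + 14·0.185 + 35·0.185
 = 0 + 1.48 + 3.7 + 0 + 2.59 + 6.475
 = 14.245

14.245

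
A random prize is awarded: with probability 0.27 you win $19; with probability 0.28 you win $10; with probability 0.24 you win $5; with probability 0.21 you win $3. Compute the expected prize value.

9.76

E[payout] = 19·0.27 + 10·0.28 + 5·0.24 + 3·0.21
 = 5.13 + 2.8 + 1.2 + 0.63
 = 9.76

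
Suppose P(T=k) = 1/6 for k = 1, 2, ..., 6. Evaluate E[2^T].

21

E[2^T] = Σ 2^t·P(T=t)
 = 2·1/6 + 4·1/6 + 8·1/6 + 16·1/6 + 32·1/6 + 64·1/6
 = 1/3 + 2/3 + 4/3 + 8/3 + 16/3 + 32/3
 = 21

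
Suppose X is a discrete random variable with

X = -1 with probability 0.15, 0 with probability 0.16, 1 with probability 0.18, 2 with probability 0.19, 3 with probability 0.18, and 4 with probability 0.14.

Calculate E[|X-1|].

E[|X-1|] = Σ |x-1|·P(X=x)
 = 2·0.15 + 1·0.16 + 0·0.18 + 1·0.19 + 2·0.18 + 3·0.14
 = 0.3 + 0.16 + 0 + 0.19 + 0.36 + 0.42
 = 1.43

1.43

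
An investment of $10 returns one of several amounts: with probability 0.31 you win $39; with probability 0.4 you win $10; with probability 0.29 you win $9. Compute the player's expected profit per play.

8.7

E[payout] = 39·0.31 + 10·0.4 + 9·0.29
 = 12.09 + 4 + 2.61
 = 18.7
Net = 18.7 - 10 = 8.7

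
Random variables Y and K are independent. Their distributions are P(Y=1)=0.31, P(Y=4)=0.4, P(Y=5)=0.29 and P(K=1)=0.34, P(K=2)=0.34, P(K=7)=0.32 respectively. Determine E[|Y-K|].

2.6404

E[|Y-K|] = Σ_y Σ_k |y-k| · P(Y=y)P(K=k)
 = 0·0.1054 + 1·0.1054 + 6·0.0992 + 3·0.136 + 2·0.136 + 3·0.128 + 4·0.0986 + 3·0.0986 + 2·0.0928
 = 0 + 0.1054 + 0.5952 + 0.408 + 0.272 + 0.384 + 0.3944 + 0.2958 + 0.1856
 = 2.6404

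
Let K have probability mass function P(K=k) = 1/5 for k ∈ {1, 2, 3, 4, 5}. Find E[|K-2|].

E[|K-2|] = Σ |k-2|·P(K=k)
 = 1·1/5 + 0·1/5 + 1·1/5 + 2·1/5 + 3·1/5
 = 1/5 + 0 + 1/5 + 2/5 + 3/5
 = 7/5

1.4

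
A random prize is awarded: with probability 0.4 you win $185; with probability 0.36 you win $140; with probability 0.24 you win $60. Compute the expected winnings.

E[payout] = 185·0.4 + 140·0.36 + 60·0.24
 = 74 + 50.4 + 14.4
 = 138.8

138.8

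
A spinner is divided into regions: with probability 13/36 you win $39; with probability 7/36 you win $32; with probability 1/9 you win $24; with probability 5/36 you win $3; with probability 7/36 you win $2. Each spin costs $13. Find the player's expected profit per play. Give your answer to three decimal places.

E[payout] = 39·13/36 + 32·7/36 + 24·1/9 + 3·5/36 + 2·7/36
 = 169/12 + 56/9 + 8/3 + 5/12 + 7/18
 = 214/9
Net = 214/9 - 13 = 97/9

10.778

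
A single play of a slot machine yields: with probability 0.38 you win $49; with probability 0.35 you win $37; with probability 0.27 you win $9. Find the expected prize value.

E[payout] = 49·0.38 + 37·0.35 + 9·0.27
 = 18.62 + 12.95 + 2.43
 = 34

34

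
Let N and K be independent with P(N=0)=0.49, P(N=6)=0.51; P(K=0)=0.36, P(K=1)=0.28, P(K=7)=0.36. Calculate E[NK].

8.568

E[NK] = Σ_n Σ_k nk · P(N=n)P(K=k)
 = 0·0.1764 + 0·0.1372 + 0·0.1764 + 0·0.1836 + 6·0.1428 + 42·0.1836
 = 0 + 0 + 0 + 0 + 0.8568 + 7.7112
 = 8.568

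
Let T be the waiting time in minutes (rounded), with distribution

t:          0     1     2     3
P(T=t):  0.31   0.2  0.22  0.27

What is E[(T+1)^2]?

E[(T+1)^2] = Σ (t+1)^2·P(T=t)
 = 1·0.31 + 4·0.2 + 9·0.22 + 16·0.27
 = 0.31 + 0.8 + 1.98 + 4.32
 = 7.41

7.41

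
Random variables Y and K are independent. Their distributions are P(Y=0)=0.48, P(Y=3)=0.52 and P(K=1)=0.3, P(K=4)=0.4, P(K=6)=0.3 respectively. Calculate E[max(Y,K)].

E[max(Y,K)] = Σ_y Σ_k max(y,k) · P(Y=y)P(K=k)
 = 1·0.144 + 4·0.192 + 6·0.144 + 3·0.156 + 4·0.208 + 6·0.156
 = 0.144 + 0.768 + 0.864 + 0.468 + 0.832 + 0.936
 = 4.012

4.012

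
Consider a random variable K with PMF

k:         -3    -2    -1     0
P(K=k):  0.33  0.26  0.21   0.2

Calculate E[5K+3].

E[5K+3] = Σ (5k+3)·P(K=k)
 = (-12)·0.33 + (-7)·0.26 + (-2)·0.21 + 3·0.2
 = (-3.96) + (-1.82) + (-0.42) + 0.6
 = -5.6

-5.6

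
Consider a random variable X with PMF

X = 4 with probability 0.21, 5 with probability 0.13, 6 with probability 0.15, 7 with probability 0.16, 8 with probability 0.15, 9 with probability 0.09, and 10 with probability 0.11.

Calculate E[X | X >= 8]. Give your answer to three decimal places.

8.886

P(X >= 8) = 0.15 + 0.09 + 0.11 = 0.35.
E[X | X >= 8] = [8·0.15 + 9·0.09 + 10·0.11] / 0.35
 = 3.11 / 0.35
 = 311/35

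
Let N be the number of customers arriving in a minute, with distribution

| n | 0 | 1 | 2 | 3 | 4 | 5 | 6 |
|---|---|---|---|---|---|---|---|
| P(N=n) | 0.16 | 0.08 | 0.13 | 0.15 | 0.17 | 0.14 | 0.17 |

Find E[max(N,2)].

E[max(N,2)] = Σ max(n,2)·P(N=n)
 = 2·0.16 + 2·0.08 + 2·0.13 + 3·0.15 + 4·0.17 + 5·0.14 + 6·0.17
 = 0.32 + 0.16 + 0.26 + 0.45 + 0.68 + 0.7 + 1.02
 = 3.59

3.59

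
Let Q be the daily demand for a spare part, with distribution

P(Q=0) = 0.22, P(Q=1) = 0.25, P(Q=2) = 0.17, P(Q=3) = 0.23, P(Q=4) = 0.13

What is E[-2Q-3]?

-6.6

E[-2Q-3] = Σ (-2q-3)·P(Q=q)
 = (-3)·0.22 + (-5)·0.25 + (-7)·0.17 + (-9)·0.23 + (-11)·0.13
 = (-0.66) + (-1.25) + (-1.19) + (-2.07) + (-1.43)
 = -6.6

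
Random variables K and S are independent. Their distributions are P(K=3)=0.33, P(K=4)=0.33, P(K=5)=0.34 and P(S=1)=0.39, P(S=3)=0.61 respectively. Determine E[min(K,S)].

2.22

E[min(K,S)] = Σ_k Σ_s min(k,s) · P(K=k)P(S=s)
 = 1·0.1287 + 3·0.2013 + 1·0.1287 + 3·0.2013 + 1·0.1326 + 3·0.2074
 = 0.1287 + 0.6039 + 0.1287 + 0.6039 + 0.1326 + 0.6222
 = 2.22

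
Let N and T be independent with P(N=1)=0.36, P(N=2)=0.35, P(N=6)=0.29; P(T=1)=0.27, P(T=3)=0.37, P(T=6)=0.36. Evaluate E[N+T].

E[N+T] = Σ_n Σ_t (n+t) · P(N=n)P(T=t)
 = 2·0.0972 + 4·0.1332 + 7·0.1296 + 3·0.0945 + 5·0.1295 + 8·0.126 + 7·0.0783 + 9·0.1073 + 12·0.1044
 = 0.1944 + 0.5328 + 0.9072 + 0.2835 + 0.6475 + 1.008 + 0.5481 + 0.9657 + 1.2528
 = 6.34

6.34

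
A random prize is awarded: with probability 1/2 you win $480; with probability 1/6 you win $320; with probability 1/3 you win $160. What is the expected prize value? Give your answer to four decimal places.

E[payout] = 480·1/2 + 320·1/6 + 160·1/3
 = 240 + 160/3 + 160/3
 = 1040/3

346.6667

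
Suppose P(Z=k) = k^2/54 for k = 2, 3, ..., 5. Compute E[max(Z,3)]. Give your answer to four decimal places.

E[max(Z,3)] = Σ max(z,3)·P(Z=z)
 = 3·2/27 + 3·1/6 + 4·8/27 + 5·25/54
 = 2/9 + 1/2 + 32/27 + 125/54
 = 38/9

4.2222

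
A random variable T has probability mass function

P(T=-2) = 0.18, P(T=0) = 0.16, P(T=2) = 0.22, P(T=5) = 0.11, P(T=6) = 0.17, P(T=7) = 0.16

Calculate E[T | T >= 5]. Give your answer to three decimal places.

6.114

P(T >= 5) = 0.11 + 0.17 + 0.16 = 0.44.
E[T | T >= 5] = [5·0.11 + 6·0.17 + 7·0.16] / 0.44
 = 2.69 / 0.44
 = 269/44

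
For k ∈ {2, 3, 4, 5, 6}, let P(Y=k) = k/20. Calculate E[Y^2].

E[Y^2] = Σ y^2·P(Y=y)
 = 4·1/10 + 9·3/20 + 16·1/5 + 25·1/4 + 36·3/10
 = 2/5 + 27/20 + 16/5 + 25/4 + 54/5
 = 22

22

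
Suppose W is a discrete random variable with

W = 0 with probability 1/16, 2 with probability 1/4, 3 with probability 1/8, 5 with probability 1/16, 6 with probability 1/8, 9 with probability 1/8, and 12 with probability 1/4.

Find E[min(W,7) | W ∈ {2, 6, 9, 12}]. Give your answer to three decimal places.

P(W ∈ {2, 6, 9, 12}) = 1/4 + 1/8 + 1/8 + 1/4 = 3/4.
E[min(W,7) | W ∈ {2, 6, 9, 12}] = [2·1/4 + 6·1/8 + 7·1/8 + 7·1/4] / (3/4)
 = 31/8 / (3/4)
 = 31/6

5.167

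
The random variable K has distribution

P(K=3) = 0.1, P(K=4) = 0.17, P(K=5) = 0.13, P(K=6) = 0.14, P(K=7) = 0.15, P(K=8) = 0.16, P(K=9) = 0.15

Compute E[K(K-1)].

35.5

E[K(K-1)] = Σ k(k-1)·P(K=k)
 = 6·0.1 + 12·0.17 + 20·0.13 + 30·0.14 + 42·0.15 + 56·0.16 + 72·0.15
 = 0.6 + 2.04 + 2.6 + 4.2 + 6.3 + 8.96 + 10.8
 = 35.5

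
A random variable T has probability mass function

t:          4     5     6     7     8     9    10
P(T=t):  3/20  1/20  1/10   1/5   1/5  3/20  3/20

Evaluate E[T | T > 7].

8.9

P(T > 7) = 1/5 + 3/20 + 3/20 = 1/2.
E[T | T > 7] = [8·1/5 + 9·3/20 + 10·3/20] / (1/2)
 = 89/20 / (1/2)
 = 89/10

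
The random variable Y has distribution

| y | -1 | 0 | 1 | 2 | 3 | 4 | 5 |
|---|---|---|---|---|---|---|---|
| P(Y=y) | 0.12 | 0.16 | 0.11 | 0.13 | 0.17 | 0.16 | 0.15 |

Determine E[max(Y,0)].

E[max(Y,0)] = Σ max(y,0)·P(Y=y)
 = 0·0.12 + 0·0.16 + 1·0.11 + 2·0.13 + 3·0.17 + 4·0.16 + 5·0.15
 = 0 + 0 + 0.11 + 0.26 + 0.51 + 0.64 + 0.75
 = 2.27

2.27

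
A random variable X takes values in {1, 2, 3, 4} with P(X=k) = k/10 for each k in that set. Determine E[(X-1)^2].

5

E[(X-1)^2] = Σ (x-1)^2·P(X=x)
 = 0·1/10 + 1·1/5 + 4·3/10 + 9·2/5
 = 0 + 1/5 + 6/5 + 18/5
 = 5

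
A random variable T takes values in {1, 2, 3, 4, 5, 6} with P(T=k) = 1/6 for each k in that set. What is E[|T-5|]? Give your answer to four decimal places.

1.8333

E[|T-5|] = Σ |t-5|·P(T=t)
 = 4·1/6 + 3·1/6 + 2·1/6 + 1·1/6 + 0·1/6 + 1·1/6
 = 2/3 + 1/2 + 1/3 + 1/6 + 0 + 1/6
 = 11/6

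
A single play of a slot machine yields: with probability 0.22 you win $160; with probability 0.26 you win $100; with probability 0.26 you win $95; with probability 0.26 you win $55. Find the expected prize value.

E[payout] = 160·0.22 + 100·0.26 + 95·0.26 + 55·0.26
 = 35.2 + 26 + 24.7 + 14.3
 = 100.2

100.2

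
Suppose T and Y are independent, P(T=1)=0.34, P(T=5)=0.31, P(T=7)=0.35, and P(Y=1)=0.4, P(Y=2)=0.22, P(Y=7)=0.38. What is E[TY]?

15.19

E[TY] = Σ_t Σ_y ty · P(T=t)P(Y=y)
 = 1·0.136 + 2·0.0748 + 7·0.1292 + 5·0.124 + 10·0.0682 + 35·0.1178 + 7·0.14 + 14·0.077 + 49·0.133
 = 0.136 + 0.1496 + 0.9044 + 0.62 + 0.682 + 4.123 + 0.98 + 1.078 + 6.517
 = 15.19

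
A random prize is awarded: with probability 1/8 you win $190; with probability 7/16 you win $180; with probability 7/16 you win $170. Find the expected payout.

E[payout] = 190·1/8 + 180·7/16 + 170·7/16
 = 95/4 + 315/4 + 595/8
 = 1415/8

176.875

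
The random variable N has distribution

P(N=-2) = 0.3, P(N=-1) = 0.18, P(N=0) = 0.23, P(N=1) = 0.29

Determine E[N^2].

1.67

E[N^2] = Σ n^2·P(N=n)
 = 4·0.3 + 1·0.18 + 0·0.23 + 1·0.29
 = 1.2 + 0.18 + 0 + 0.29
 = 1.67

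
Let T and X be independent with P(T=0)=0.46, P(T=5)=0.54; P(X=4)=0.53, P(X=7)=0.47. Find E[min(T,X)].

E[min(T,X)] = Σ_t Σ_x min(t,x) · P(T=t)P(X=x)
 = 0·0.2438 + 0·0.2162 + 4·0.2862 + 5·0.2538
 = 0 + 0 + 1.1448 + 1.269
 = 2.4138

2.4138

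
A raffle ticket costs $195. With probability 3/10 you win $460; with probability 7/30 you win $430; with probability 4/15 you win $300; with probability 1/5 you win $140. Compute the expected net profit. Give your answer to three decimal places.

E[payout] = 460·3/10 + 430·7/30 + 300·4/15 + 140·1/5
 = 138 + 301/3 + 80 + 28
 = 1039/3
Net = 1039/3 - 195 = 454/3

151.333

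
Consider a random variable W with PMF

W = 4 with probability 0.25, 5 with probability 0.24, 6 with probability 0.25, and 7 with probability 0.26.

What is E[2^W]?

60.96

E[2^W] = Σ 2^w·P(W=w)
 = 16·0.25 + 32·0.24 + 64·0.25 + 128·0.26
 = 4 + 7.68 + 16 + 33.28
 = 60.96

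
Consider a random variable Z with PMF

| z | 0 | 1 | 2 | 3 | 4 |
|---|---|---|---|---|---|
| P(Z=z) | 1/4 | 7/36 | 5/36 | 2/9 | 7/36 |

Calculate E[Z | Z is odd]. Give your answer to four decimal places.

P(Z is odd) = 7/36 + 2/9 = 5/12.
E[Z | Z is odd] = [1·7/36 + 3·2/9] / (5/12)
 = 31/36 / (5/12)
 = 31/15

2.0667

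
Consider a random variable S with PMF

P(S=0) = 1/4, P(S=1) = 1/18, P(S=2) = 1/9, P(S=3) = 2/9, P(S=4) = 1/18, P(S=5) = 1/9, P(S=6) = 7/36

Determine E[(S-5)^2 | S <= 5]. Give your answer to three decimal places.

11.276

P(S <= 5) = 1/4 + 1/18 + 1/9 + 2/9 + 1/18 + 1/9 = 29/36.
E[(S-5)^2 | S <= 5] = [25·1/4 + 16·1/18 + 9·1/9 + 4·2/9 + 1·1/18 + 0·1/9] / (29/36)
 = 109/12 / (29/36)
 = 327/29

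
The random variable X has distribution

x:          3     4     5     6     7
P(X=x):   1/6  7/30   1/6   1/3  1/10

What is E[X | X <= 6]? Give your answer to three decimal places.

P(X <= 6) = 1/6 + 7/30 + 1/6 + 1/3 = 9/10.
E[X | X <= 6] = [3·1/6 + 4·7/30 + 5·1/6 + 6·1/3] / (9/10)
 = 64/15 / (9/10)
 = 128/27

4.741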